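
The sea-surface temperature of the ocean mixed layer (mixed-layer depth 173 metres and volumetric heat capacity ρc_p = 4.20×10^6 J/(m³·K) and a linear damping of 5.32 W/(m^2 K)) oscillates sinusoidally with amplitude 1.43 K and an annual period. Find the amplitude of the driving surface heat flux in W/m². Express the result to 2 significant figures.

210

Areal heat capacity C = ρc_p × D = 4.20×10^6 × 173 = 7.27×10^8 J/(m^2 K).
ω = 2π / 3.15×10^7 s = 1.99×10^-7 s⁻¹.
√((Cω)² + λ²) = √((145)² + 5.32²) = 145 W/(m²·K).
F₀ = A × √((Cω)²+λ²) = 1.43 × 145 = 207 W/m².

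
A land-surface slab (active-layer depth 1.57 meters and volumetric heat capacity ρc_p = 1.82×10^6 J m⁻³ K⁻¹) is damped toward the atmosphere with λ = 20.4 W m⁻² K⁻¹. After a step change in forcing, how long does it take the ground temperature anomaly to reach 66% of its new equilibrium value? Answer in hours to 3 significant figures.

Areal heat capacity C = ρc_p × D = 1.82×10^6 × 1.57 = 2.86×10^6 J m⁻² K⁻¹.
τ = C / λ = 2.86×10^6 / 20.4 = 1.40×10^5 s.
Fraction reached: 1 − e^(−t/τ) = 0.66 ⇒ t = −τ ln(1 − 0.66) = τ × 1.08.
t = 1.51×10^5 s = 42.0 hours.

42.0 hours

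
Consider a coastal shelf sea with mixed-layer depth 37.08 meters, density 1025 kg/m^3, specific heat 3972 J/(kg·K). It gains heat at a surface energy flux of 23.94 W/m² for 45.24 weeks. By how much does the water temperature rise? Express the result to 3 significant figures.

Areal heat capacity C = ρ c_p D = 1025 × 3972 × 37.08 = 1.51×10^8 J m⁻² K⁻¹.
Net heat input Q = F Δt = 23.94 × (45.24 weeks × 6.048×10^5 s/week) = 6.55×10^8 J/m².
ΔT = Q / C = 6.55×10^8 / 1.51×10^8 = 4.34 K.

4.34 K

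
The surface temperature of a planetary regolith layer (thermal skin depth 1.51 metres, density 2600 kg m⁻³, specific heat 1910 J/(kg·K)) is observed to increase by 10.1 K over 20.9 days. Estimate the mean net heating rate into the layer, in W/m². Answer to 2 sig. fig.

Areal heat capacity C = ρ c_p D = 2600 × 1910 × 1.51 = 7.50×10^6 J/(m²·K).
Required heat per unit area: Q = C ΔT = 7.50×10^6 × 10.1 = 7.57×10^7 J/m².
Flux F = Q / Δt = 7.57×10^7 / 1.81×10^6 s = 41.9 W/m².

42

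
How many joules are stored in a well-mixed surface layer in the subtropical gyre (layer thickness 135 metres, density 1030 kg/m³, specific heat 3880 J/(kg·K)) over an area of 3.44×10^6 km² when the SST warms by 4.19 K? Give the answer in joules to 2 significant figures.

Areal heat capacity C = ρ c_p D = 1030 × 3880 × 135 = 5.40×10^8 J m⁻² K⁻¹.
Heat per unit area: q = C ΔT = 5.40×10^8 × 4.19 = 2.26×10^9 J/m².
Total heat: Q = q × A = 2.26×10^9 × (3.44×10^6 × 10⁶ m²) = 7.78×10^21 J.

7.8×10^21 J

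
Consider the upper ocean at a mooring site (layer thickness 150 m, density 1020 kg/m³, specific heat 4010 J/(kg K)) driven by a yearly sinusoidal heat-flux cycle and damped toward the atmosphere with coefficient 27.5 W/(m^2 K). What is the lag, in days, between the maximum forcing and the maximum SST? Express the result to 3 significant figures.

Areal heat capacity C = ρ c_p D = 1020 × 4010 × 150 = 6.14×10^8 J m⁻² K⁻¹.
ω = 2π / 3.15×10^7 s = 1.99×10^-7 s⁻¹.
Phase lag φ = arctan(Cω/λ) = arctan(122/27.5) = 1.35 rad.
Time lag = φ / ω = 1.35 / 1.99×10^-7 = 6.77×10^6 s = 78.4 days.

78.4 days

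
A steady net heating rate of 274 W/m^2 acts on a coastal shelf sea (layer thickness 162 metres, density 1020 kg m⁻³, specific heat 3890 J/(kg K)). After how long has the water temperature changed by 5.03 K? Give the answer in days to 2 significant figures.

Areal heat capacity C = ρ c_p D = 1020 × 3890 × 162 = 6.43×10^8 J/(m²·K).
Time required: Δt = C ΔT / F = 6.43×10^8 × 5.03 / 274 = 1.18×10^7 s.
In days: 1.18×10^7 s / (86400 s/day) = 137 days.

140 days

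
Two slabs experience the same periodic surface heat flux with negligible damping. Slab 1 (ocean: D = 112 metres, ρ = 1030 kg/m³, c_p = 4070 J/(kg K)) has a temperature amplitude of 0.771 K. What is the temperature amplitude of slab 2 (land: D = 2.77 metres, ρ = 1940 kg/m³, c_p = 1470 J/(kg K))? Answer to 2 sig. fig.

46 K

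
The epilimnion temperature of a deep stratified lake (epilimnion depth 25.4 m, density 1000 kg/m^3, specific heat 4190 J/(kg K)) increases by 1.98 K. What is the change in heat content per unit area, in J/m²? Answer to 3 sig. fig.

2.11×10^8

Areal heat capacity C = ρ c_p D = 1000 × 4190 × 25.4 = 1.06×10^8 J/(m²·K).
ΔQ = C ΔT = 1.06×10^8 × 1.98 = 2.11×10^8 J/m².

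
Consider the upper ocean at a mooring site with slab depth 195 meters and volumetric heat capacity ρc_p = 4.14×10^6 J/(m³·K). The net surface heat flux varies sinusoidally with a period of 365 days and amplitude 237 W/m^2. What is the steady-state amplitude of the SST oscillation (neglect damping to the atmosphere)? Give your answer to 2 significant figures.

1.5 K

Areal heat capacity C = ρc_p × D = 4.14×10^6 × 195 = 8.07×10^8 J m⁻² K⁻¹.
Angular frequency ω = 2π / T = 2π / 3.15×10^7 s = 1.99×10^-7 s⁻¹.
Cω = 8.07×10^8 × 1.99×10^-7 = 161 W/(m²·K).
Amplitude A = F₀ / (Cω) = 237 / 161 = 1.47 K.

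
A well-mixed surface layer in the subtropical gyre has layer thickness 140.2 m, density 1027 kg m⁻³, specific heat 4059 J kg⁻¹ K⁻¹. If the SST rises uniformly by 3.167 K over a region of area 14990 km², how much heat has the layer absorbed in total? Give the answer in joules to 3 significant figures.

Areal heat capacity C = ρ c_p D = 1027 × 4059 × 140.2 = 5.84×10^8 J m⁻² K⁻¹.
Heat per unit area: q = C ΔT = 5.84×10^8 × 3.167 = 1.85×10^9 J/m².
Total heat: Q = q × A = 1.85×10^9 × (14990 × 10⁶ m²) = 2.77×10^19 J.

2.77×10^19 J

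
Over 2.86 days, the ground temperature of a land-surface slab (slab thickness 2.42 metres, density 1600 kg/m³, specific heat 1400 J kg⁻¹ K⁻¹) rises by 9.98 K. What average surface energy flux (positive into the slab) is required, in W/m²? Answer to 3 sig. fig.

219

Areal heat capacity C = ρ c_p D = 1600 × 1400 × 2.42 = 5.42×10^6 J/(m^2 K).
Required heat per unit area: Q = C ΔT = 5.42×10^6 × 9.98 = 5.41×10^7 J/m².
Flux F = Q / Δt = 5.41×10^7 / 2.47×10^5 s = 219 W/m².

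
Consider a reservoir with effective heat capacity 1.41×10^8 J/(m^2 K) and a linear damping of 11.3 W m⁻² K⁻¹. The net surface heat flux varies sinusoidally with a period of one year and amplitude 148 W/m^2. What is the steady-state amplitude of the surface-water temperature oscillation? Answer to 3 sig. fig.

4.89 K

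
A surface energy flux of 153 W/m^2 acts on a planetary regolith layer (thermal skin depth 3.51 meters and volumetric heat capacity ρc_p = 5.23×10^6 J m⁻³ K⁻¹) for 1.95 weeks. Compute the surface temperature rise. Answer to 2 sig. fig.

Areal heat capacity C = ρc_p × D = 5.23×10^6 × 3.51 = 1.84×10^7 J/(m²·K).
Net heat input Q = F Δt = 153 × (1.95 weeks × 6.048×10^5 s/week) = 1.80×10^8 J/m².
ΔT = Q / C = 1.80×10^8 / 1.84×10^7 = 9.83 K.

9.8 K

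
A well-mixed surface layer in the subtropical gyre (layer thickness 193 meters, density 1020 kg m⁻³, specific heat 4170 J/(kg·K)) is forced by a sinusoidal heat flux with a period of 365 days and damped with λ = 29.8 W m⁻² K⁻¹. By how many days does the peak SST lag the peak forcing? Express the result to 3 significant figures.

80.8 days

Areal heat capacity C = ρ c_p D = 1020 × 4170 × 193 = 8.21×10^8 J/(m²·K).
ω = 2π / 3.15×10^7 s = 1.99×10^-7 s⁻¹.
Phase lag φ = arctan(Cω/λ) = arctan(164/29.8) = 1.39 rad.
Time lag = φ / ω = 1.39 / 1.99×10^-7 = 6.98×10^6 s = 80.8 days.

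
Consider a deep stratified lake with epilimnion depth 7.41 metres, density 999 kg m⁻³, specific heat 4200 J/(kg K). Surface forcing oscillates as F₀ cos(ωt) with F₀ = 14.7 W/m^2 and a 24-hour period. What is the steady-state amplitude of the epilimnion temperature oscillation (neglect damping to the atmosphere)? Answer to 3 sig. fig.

0.00650 K

Areal heat capacity C = ρ c_p D = 999 × 4200 × 7.41 = 3.11×10^7 J m⁻² K⁻¹.
Angular frequency ω = 2π / T = 2π / 86400 s = 7.27×10^-5 s⁻¹.
Cω = 3.11×10^7 × 7.27×10^-5 = 2260 W/(m²·K).
Amplitude A = F₀ / (Cω) = 14.7 / 2260 = 0.00650 K.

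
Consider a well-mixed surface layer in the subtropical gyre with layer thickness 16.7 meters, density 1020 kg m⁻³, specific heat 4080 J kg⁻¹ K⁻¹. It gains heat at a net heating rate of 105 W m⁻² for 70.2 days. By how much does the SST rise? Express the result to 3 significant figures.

9.16 K

Areal heat capacity C = ρ c_p D = 1020 × 4080 × 16.7 = 6.95×10^7 J/(m²·K).
Net heat input Q = F Δt = 105 × (70.2 days × 86400 s/day) = 6.37×10^8 J/m².
ΔT = Q / C = 6.37×10^8 / 6.95×10^7 = 9.16 K.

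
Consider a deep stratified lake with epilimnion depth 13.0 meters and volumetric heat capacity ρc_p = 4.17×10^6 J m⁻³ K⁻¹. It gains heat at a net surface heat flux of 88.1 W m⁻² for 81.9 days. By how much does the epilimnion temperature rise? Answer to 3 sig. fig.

11.5 K

Areal heat capacity C = ρc_p × D = 4.17×10^6 × 13.0 = 5.42×10^7 J/(m^2 K).
Net heat input Q = F Δt = 88.1 × (81.9 days × 86400 s/day) = 6.23×10^8 J/m².
ΔT = Q / C = 6.23×10^8 / 5.42×10^7 = 11.5 K.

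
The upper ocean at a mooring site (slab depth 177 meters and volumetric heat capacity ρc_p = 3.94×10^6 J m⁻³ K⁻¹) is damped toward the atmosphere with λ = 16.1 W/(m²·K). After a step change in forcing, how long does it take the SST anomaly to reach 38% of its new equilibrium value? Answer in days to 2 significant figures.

Areal heat capacity C = ρc_p × D = 3.94×10^6 × 177 = 6.97×10^8 J/(m²·K).
τ = C / λ = 6.97×10^8 / 16.1 = 4.33×10^7 s.
Fraction reached: 1 − e^(−t/τ) = 0.38 ⇒ t = −τ ln(1 − 0.38) = τ × 0.478.
t = 2.07×10^7 s = 240 days.

240 days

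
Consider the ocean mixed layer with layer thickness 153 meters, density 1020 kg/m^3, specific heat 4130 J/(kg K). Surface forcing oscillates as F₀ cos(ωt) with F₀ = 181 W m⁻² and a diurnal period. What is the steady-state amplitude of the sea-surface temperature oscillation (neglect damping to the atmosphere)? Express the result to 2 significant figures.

0.0039 K

Areal heat capacity C = ρ c_p D = 1020 × 4130 × 153 = 6.45×10^8 J/(m²·K).
Angular frequency ω = 2π / T = 2π / 86400 s = 7.27×10^-5 s⁻¹.
Cω = 6.45×10^8 × 7.27×10^-5 = 46900 W/(m²·K).
Amplitude A = F₀ / (Cω) = 181 / 46900 = 0.00386 K.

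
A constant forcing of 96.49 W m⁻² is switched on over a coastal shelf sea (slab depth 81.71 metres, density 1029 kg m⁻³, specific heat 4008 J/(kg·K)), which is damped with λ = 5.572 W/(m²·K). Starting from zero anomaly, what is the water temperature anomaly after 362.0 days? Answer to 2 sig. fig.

7.0 K

Areal heat capacity C = ρ c_p D = 1029 × 4008 × 81.71 = 3.37×10^8 J/(m²·K).
τ = C / λ = 3.37×10^8 / 5.572 = 6.05×10^7 s.
Equilibrium anomaly ΔT_eq = F / λ = 96.49 / 5.572 = 17.3 K.
t = 362.0 days = 3.13×10^7 s, so t/τ = 0.517.
ΔT(t) = ΔT_eq (1 − e^(−t/τ)) = 17.3 × (1 − e^−0.517) = 6.99 K.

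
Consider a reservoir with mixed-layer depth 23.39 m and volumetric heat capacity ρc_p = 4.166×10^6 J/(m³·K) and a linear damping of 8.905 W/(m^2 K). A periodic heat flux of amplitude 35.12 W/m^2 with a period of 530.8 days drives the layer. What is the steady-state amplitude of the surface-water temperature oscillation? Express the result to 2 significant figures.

Areal heat capacity C = ρc_p × D = 4.166×10^6 × 23.39 = 9.74×10^7 J m⁻² K⁻¹.
Angular frequency ω = 2π / T = 2π / 4.59×10^7 s = 1.37×10^-7 s⁻¹.
√((Cω)² + λ²) = √((13.4)² + 8.905²) = 16.0 W/(m²·K).
Amplitude A = F₀ / √((Cω)²+λ²) = 35.12 / 16.0 = 2.19 K.

2.2 K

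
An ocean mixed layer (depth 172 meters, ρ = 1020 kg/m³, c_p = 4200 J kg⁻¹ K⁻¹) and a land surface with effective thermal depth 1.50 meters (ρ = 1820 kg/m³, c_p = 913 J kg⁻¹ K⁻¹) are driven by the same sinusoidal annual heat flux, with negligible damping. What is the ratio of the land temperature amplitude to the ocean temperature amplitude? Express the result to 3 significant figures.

C_ocean = 1020 × 4200 × 172 = 7.37×10^8 J/(m²·K).
C_land = 1820 × 913 × 1.50 = 2.49×10^6 J/(m²·K).
Undamped amplitude ∝ 1/C, so A_land/A_ocean = C_ocean/C_land = 296.

296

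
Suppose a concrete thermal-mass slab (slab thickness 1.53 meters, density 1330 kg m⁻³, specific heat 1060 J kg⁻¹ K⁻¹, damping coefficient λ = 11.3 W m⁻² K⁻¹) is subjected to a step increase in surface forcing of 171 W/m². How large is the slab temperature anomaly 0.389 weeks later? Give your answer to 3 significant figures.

10.7 K

Areal heat capacity C = ρ c_p D = 1330 × 1060 × 1.53 = 2.16×10^6 J/(m²·K).
τ = C / λ = 2.16×10^6 / 11.3 = 1.91×10^5 s.
Equilibrium anomaly ΔT_eq = F / λ = 171 / 11.3 = 15.1 K.
t = 0.389 weeks = 2.35×10^5 s, so t/τ = 1.23.
ΔT(t) = ΔT_eq (1 − e^(−t/τ)) = 15.1 × (1 − e^−1.23) = 10.7 K.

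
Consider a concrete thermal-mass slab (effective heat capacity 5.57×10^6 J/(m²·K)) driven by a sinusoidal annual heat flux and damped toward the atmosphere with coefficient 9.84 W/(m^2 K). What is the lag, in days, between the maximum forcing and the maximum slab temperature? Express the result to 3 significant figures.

6.52 days

Areal heat capacity C = 5.57×10^6 J/(m²·K) (given).
ω = 2π / 3.15×10^7 s = 1.99×10^-7 s⁻¹.
Phase lag φ = arctan(Cω/λ) = arctan(1.11/9.84) = 0.112 rad.
Time lag = φ / ω = 0.112 / 1.99×10^-7 = 5.64×10^5 s = 6.52 days.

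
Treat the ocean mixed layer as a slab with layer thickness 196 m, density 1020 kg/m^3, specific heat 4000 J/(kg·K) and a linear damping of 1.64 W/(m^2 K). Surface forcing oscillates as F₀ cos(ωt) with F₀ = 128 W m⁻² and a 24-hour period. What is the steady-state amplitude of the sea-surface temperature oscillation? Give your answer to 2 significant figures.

Areal heat capacity C = ρ c_p D = 1020 × 4000 × 196 = 8.00×10^8 J/(m²·K).
Angular frequency ω = 2π / T = 2π / 86400 s = 7.27×10^-5 s⁻¹.
√((Cω)² + λ²) = √((58200)² + 1.64²) = 58200 W/(m²·K).
Amplitude A = F₀ / √((Cω)²+λ²) = 128 / 58200 = 0.00220 K.

0.0022 K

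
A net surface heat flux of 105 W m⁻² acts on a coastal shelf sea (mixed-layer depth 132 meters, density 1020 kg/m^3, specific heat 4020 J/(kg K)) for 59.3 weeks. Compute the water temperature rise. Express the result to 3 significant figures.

6.96 K

Areal heat capacity C = ρ c_p D = 1020 × 4020 × 132 = 5.41×10^8 J/(m^2 K).
Net heat input Q = F Δt = 105 × (59.3 weeks × 6.048×10^5 s/week) = 3.77×10^9 J/m².
ΔT = Q / C = 3.77×10^9 / 5.41×10^8 = 6.96 K.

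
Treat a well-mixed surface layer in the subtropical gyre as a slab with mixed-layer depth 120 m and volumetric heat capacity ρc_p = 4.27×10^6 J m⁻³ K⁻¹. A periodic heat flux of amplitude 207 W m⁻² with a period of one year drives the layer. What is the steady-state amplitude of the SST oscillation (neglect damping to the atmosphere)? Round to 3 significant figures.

Areal heat capacity C = ρc_p × D = 4.27×10^6 × 120 = 5.12×10^8 J/(m^2 K).
Angular frequency ω = 2π / T = 2π / 3.15×10^7 s = 1.99×10^-7 s⁻¹.
Cω = 5.12×10^8 × 1.99×10^-7 = 102 W/(m²·K).
Amplitude A = F₀ / (Cω) = 207 / 102 = 2.03 K.

2.03 K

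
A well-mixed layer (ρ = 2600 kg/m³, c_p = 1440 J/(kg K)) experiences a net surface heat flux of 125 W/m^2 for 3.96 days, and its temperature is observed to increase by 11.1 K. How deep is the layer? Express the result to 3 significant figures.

Heat input Q = F Δt = 125 × 3.42×10^5 s = 4.28×10^7 J/m².
Required areal heat capacity C = Q / ΔT = 3.85×10^6 J/(m²·K).
Depth D = C / (ρ c_p) = 3.85×10^6 / (2600 × 1440) = 1.03 m.

1.03 m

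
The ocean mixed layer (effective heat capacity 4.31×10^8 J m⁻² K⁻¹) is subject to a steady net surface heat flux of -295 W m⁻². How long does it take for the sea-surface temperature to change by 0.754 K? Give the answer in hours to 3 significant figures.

Areal heat capacity C = 4.31×10^8 J m⁻² K⁻¹ (given).
Time required: Δt = C ΔT / F = 4.31×10^8 × -0.754 / -295 = 1.10×10^6 s.
In hours: 1.10×10^6 s / (3600 s/hour) = 306 hours.

306 hours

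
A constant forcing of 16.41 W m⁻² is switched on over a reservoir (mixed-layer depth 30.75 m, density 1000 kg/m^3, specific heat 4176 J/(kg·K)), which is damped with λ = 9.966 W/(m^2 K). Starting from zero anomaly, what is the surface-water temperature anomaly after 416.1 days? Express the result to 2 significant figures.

Areal heat capacity C = ρ c_p D = 1000 × 4176 × 30.75 = 1.28×10^8 J/(m²·K).
τ = C / λ = 1.28×10^8 / 9.966 = 1.29×10^7 s.
Equilibrium anomaly ΔT_eq = F / λ = 16.41 / 9.966 = 1.65 K.
t = 416.1 days = 3.60×10^7 s, so t/τ = 2.79.
ΔT(t) = ΔT_eq (1 − e^(−t/τ)) = 1.65 × (1 − e^−2.79) = 1.55 K.

1.5 K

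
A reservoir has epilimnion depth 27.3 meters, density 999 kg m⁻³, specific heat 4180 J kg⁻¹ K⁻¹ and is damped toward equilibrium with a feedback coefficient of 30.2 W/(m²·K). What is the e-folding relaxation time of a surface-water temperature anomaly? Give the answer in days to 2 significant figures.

Areal heat capacity C = ρ c_p D = 999 × 4180 × 27.3 = 1.14×10^8 J m⁻² K⁻¹.
Relaxation time τ = C / λ = 1.14×10^8 / 30.2 = 3.77×10^6 s.
In days: 3.77×10^6 s / (86400 s/day) = 43.7 days.

44 days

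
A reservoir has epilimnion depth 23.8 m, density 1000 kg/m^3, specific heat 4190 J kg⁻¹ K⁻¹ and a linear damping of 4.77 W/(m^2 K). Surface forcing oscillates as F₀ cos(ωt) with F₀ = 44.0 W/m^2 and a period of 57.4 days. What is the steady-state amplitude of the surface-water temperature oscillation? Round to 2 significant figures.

0.35 K

Areal heat capacity C = ρ c_p D = 1000 × 4190 × 23.8 = 9.97×10^7 J/(m^2 K).
Angular frequency ω = 2π / T = 2π / 4.96×10^6 s = 1.27×10^-6 s⁻¹.
√((Cω)² + λ²) = √((126)² + 4.77²) = 126 W/(m²·K).
Amplitude A = F₀ / √((Cω)²+λ²) = 44.0 / 126 = 0.348 K.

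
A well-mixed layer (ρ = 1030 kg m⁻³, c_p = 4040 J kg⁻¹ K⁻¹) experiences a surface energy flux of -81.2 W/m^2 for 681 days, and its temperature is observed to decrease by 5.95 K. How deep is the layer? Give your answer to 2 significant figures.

Heat input Q = F Δt = -81.2 × 5.88×10^7 s = -4.78×10^9 J/m².
Required areal heat capacity C = Q / ΔT = 8.03×10^8 J/(m²·K).
Depth D = C / (ρ c_p) = 8.03×10^8 / (1030 × 4040) = 193 m.

190 m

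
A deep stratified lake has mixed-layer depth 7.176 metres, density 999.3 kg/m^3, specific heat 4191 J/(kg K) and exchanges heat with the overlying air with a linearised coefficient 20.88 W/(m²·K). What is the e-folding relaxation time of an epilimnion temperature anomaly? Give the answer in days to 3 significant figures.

16.7 days

Areal heat capacity C = ρ c_p D = 999.3 × 4191 × 7.176 = 3.01×10^7 J/(m^2 K).
Relaxation time τ = C / λ = 3.01×10^7 / 20.88 = 1.44×10^6 s.
In days: 1.44×10^6 s / (86400 s/day) = 16.7 days.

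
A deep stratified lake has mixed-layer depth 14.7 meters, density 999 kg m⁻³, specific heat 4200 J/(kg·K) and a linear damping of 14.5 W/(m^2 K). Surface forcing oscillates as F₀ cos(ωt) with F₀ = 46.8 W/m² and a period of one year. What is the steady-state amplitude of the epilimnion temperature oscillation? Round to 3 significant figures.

Areal heat capacity C = ρ c_p D = 999 × 4200 × 14.7 = 6.17×10^7 J/(m²·K).
Angular frequency ω = 2π / T = 2π / 3.15×10^7 s = 1.99×10^-7 s⁻¹.
√((Cω)² + λ²) = √((12.3)² + 14.5²) = 19.0 W/(m²·K).
Amplitude A = F₀ / √((Cω)²+λ²) = 46.8 / 19.0 = 2.46 K.

2.46 K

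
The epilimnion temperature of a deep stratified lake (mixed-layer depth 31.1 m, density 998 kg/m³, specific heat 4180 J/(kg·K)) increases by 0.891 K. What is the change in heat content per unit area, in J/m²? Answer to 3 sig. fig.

1.16×10^8

Areal heat capacity C = ρ c_p D = 998 × 4180 × 31.1 = 1.30×10^8 J/(m²·K).
ΔQ = C ΔT = 1.30×10^8 × 0.891 = 1.16×10^8 J/m².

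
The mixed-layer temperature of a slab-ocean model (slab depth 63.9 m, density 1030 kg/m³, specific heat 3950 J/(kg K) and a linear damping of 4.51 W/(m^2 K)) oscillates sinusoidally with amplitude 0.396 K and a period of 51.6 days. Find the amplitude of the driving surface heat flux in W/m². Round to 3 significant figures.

145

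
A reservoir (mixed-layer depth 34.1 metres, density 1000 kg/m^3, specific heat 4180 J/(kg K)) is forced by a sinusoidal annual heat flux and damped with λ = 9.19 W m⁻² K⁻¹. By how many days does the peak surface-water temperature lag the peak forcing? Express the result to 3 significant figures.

Areal heat capacity C = ρ c_p D = 1000 × 4180 × 34.1 = 1.43×10^8 J/(m²·K).
ω = 2π / 3.15×10^7 s = 1.99×10^-7 s⁻¹.
Phase lag φ = arctan(Cω/λ) = arctan(28.4/9.19) = 1.26 rad.
Time lag = φ / ω = 1.26 / 1.99×10^-7 = 6.31×10^6 s = 73.1 days.

73.1 days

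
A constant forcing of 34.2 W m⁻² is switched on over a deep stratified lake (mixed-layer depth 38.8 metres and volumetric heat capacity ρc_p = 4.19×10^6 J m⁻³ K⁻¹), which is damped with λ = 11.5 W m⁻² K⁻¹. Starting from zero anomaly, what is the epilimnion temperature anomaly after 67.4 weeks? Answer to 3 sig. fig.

Areal heat capacity C = ρc_p × D = 4.19×10^6 × 38.8 = 1.63×10^8 J/(m^2 K).
τ = C / λ = 1.63×10^8 / 11.5 = 1.41×10^7 s.
Equilibrium anomaly ΔT_eq = F / λ = 34.2 / 11.5 = 2.97 K.
t = 67.4 weeks = 4.08×10^7 s, so t/τ = 2.88.
ΔT(t) = ΔT_eq (1 − e^(−t/τ)) = 2.97 × (1 − e^−2.88) = 2.81 K.

2.81 K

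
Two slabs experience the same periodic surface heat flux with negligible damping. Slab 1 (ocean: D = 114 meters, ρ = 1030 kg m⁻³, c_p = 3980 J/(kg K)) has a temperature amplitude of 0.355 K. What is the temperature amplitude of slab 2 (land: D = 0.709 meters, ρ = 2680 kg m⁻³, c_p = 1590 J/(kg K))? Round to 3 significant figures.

54.9 K

C_ocean = 4.67×10^8 J/(m²·K); C_land = 3.02×10^6 J/(m²·K).
A ∝ 1/C ⇒ A_land = A_ocean × C_ocean/C_land = 0.355 × 155 = 54.9 K.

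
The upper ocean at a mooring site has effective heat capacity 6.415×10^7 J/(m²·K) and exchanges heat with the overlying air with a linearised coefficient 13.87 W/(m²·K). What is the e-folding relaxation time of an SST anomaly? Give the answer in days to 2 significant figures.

54 days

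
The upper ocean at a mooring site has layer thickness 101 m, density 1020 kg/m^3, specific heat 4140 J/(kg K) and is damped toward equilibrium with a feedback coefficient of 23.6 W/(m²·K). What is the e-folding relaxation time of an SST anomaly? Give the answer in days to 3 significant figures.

Areal heat capacity C = ρ c_p D = 1020 × 4140 × 101 = 4.27×10^8 J/(m²·K).
Relaxation time τ = C / λ = 4.27×10^8 / 23.6 = 1.81×10^7 s.
In days: 1.81×10^7 s / (86400 s/day) = 209 days.

209 days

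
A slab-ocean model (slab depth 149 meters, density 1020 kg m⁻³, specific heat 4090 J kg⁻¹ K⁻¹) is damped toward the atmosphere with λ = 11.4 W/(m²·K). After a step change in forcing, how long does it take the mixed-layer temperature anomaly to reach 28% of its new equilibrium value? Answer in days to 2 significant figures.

210 days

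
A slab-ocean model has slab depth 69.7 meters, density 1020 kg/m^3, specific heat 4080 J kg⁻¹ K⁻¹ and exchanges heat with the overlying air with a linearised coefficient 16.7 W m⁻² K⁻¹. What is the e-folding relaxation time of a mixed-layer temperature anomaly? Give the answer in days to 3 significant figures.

201 days

Areal heat capacity C = ρ c_p D = 1020 × 4080 × 69.7 = 2.90×10^8 J/(m^2 K).
Relaxation time τ = C / λ = 2.90×10^8 / 16.7 = 1.74×10^7 s.
In days: 1.74×10^7 s / (86400 s/day) = 201 days.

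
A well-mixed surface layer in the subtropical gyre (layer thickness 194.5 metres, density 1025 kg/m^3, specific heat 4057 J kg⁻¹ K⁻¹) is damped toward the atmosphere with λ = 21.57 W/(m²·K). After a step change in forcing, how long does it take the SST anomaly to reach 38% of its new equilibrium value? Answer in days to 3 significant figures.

207 days

Areal heat capacity C = ρ c_p D = 1025 × 4057 × 194.5 = 8.09×10^8 J/(m^2 K).
τ = C / λ = 8.09×10^8 / 21.57 = 3.75×10^7 s.
Fraction reached: 1 − e^(−t/τ) = 0.38 ⇒ t = −τ ln(1 − 0.38) = τ × 0.478.
t = 1.79×10^7 s = 207 days.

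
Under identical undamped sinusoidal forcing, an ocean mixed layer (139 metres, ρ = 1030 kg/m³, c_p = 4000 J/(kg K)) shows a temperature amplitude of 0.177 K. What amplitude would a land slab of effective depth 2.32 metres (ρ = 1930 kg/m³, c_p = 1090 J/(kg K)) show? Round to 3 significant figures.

C_ocean = 5.73×10^8 J/(m²·K); C_land = 4.88×10^6 J/(m²·K).
A ∝ 1/C ⇒ A_land = A_ocean × C_ocean/C_land = 0.177 × 117 = 20.8 K.

20.8 K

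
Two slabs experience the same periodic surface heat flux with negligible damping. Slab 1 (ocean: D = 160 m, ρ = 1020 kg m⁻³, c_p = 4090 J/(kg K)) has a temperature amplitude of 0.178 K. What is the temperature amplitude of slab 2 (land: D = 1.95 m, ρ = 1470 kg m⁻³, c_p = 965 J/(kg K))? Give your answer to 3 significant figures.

C_ocean = 6.67×10^8 J/(m²·K); C_land = 2.77×10^6 J/(m²·K).
A ∝ 1/C ⇒ A_land = A_ocean × C_ocean/C_land = 0.178 × 241 = 43.0 K.

43.0 K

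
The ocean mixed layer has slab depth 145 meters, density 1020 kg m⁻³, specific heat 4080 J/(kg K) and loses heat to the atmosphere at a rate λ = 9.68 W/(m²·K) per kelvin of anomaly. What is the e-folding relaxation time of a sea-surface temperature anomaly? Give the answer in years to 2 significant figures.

Areal heat capacity C = ρ c_p D = 1020 × 4080 × 145 = 6.03×10^8 J m⁻² K⁻¹.
Relaxation time τ = C / λ = 6.03×10^8 / 9.68 = 6.23×10^7 s.
In years: 6.23×10^7 s / (3.156×10^7 s/year) = 1.98 years.

2.0 years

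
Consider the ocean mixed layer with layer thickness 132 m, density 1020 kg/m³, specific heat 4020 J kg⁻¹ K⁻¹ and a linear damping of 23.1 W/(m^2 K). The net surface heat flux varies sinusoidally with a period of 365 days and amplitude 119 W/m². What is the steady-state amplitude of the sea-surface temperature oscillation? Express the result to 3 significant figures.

1.08 K

Areal heat capacity C = ρ c_p D = 1020 × 4020 × 132 = 5.41×10^8 J/(m^2 K).
Angular frequency ω = 2π / T = 2π / 3.15×10^7 s = 1.99×10^-7 s⁻¹.
√((Cω)² + λ²) = √((108)² + 23.1²) = 110 W/(m²·K).
Amplitude A = F₀ / √((Cω)²+λ²) = 119 / 110 = 1.08 K.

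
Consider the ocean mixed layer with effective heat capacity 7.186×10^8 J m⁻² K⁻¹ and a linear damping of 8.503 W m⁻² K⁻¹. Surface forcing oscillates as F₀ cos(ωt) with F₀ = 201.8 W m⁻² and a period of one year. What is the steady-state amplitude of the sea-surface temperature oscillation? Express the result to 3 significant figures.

1.41 K

Areal heat capacity C = 7.186×10^8 J m⁻² K⁻¹ (given).
Angular frequency ω = 2π / T = 2π / 3.15×10^7 s = 1.99×10^-7 s⁻¹.
√((Cω)² + λ²) = √((143)² + 8.503²) = 143 W/(m²·K).
Amplitude A = F₀ / √((Cω)²+λ²) = 201.8 / 143 = 1.41 K.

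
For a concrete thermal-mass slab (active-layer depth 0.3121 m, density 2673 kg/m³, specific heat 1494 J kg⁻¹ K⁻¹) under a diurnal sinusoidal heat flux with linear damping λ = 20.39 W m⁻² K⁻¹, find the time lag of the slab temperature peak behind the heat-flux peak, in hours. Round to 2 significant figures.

5.2 hours

Areal heat capacity C = ρ c_p D = 2673 × 1494 × 0.3121 = 1.25×10^6 J m⁻² K⁻¹.
ω = 2π / 86400 s = 7.27×10^-5 s⁻¹.
Phase lag φ = arctan(Cω/λ) = arctan(90.6/20.39) = 1.35 rad.
Time lag = φ / ω = 1.35 / 7.27×10^-5 = 18600 s = 5.15 hours.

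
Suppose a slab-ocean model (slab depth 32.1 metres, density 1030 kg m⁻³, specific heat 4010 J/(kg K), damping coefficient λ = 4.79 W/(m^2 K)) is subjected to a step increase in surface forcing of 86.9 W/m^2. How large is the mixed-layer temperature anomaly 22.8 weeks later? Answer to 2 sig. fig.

7.1 K

Areal heat capacity C = ρ c_p D = 1030 × 4010 × 32.1 = 1.33×10^8 J/(m²·K).
τ = C / λ = 1.33×10^8 / 4.79 = 2.77×10^7 s.
Equilibrium anomaly ΔT_eq = F / λ = 86.9 / 4.79 = 18.1 K.
t = 22.8 weeks = 1.38×10^7 s, so t/τ = 0.498.
ΔT(t) = ΔT_eq (1 − e^(−t/τ)) = 18.1 × (1 − e^−0.498) = 7.12 K.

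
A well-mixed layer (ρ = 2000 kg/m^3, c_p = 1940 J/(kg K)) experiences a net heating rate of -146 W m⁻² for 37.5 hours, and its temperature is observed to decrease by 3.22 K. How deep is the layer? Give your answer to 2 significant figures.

Heat input Q = F Δt = -146 × 1.35×10^5 s = -1.97×10^7 J/m².
Required areal heat capacity C = Q / ΔT = 6.12×10^6 J/(m²·K).
Depth D = C / (ρ c_p) = 6.12×10^6 / (2000 × 1940) = 1.58 m.

1.6 m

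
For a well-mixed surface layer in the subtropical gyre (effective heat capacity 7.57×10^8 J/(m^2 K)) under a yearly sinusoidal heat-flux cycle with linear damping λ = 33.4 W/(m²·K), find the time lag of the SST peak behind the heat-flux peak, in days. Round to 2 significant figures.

79 days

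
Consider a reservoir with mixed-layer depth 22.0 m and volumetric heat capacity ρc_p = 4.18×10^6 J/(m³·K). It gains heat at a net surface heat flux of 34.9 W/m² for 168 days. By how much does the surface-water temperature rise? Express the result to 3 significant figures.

Areal heat capacity C = ρc_p × D = 4.18×10^6 × 22.0 = 9.20×10^7 J/(m²·K).
Net heat input Q = F Δt = 34.9 × (168 days × 86400 s/day) = 5.07×10^8 J/m².
ΔT = Q / C = 5.07×10^8 / 9.20×10^7 = 5.51 K.

5.51 K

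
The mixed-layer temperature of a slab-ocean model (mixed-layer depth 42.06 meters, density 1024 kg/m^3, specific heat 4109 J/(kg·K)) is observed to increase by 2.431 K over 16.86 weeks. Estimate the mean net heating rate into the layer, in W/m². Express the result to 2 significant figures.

Areal heat capacity C = ρ c_p D = 1024 × 4109 × 42.06 = 1.77×10^8 J m⁻² K⁻¹.
Required heat per unit area: Q = C ΔT = 1.77×10^8 × 2.431 = 4.30×10^8 J/m².
Flux F = Q / Δt = 4.30×10^8 / 1.02×10^7 s = 42.2 W/m².

42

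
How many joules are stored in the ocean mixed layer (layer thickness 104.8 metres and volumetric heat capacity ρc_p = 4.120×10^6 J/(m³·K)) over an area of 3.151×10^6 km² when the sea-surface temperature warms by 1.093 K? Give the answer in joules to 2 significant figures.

1.5×10^21 J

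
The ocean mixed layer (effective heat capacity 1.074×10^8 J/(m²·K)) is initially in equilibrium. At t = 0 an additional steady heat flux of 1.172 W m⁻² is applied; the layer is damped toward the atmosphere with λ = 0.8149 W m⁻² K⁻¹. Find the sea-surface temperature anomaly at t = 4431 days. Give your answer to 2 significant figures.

1.4 K

Areal heat capacity C = 1.074×10^8 J/(m²·K) (given).
τ = C / λ = 1.07×10^8 / 0.8149 = 1.32×10^8 s.
Equilibrium anomaly ΔT_eq = F / λ = 1.172 / 0.8149 = 1.44 K.
t = 4431 days = 3.83×10^8 s, so t/τ = 2.90.
ΔT(t) = ΔT_eq (1 − e^(−t/τ)) = 1.44 × (1 − e^−2.90) = 1.36 K.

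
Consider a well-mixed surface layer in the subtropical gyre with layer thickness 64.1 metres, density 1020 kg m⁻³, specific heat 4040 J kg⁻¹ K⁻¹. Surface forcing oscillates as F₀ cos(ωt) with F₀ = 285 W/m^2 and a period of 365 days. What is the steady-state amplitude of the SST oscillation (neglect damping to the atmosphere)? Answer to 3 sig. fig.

5.42 K

Areal heat capacity C = ρ c_p D = 1020 × 4040 × 64.1 = 2.64×10^8 J/(m^2 K).
Angular frequency ω = 2π / T = 2π / 3.15×10^7 s = 1.99×10^-7 s⁻¹.
Cω = 2.64×10^8 × 1.99×10^-7 = 52.6 W/(m²·K).
Amplitude A = F₀ / (Cω) = 285 / 52.6 = 5.42 K.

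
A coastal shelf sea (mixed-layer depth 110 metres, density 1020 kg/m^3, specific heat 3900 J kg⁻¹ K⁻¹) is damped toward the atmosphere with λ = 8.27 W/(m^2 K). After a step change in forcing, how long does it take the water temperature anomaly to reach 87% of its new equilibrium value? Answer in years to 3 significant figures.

Areal heat capacity C = ρ c_p D = 1020 × 3900 × 110 = 4.38×10^8 J m⁻² K⁻¹.
τ = C / λ = 4.38×10^8 / 8.27 = 5.29×10^7 s.
Fraction reached: 1 − e^(−t/τ) = 0.87 ⇒ t = −τ ln(1 − 0.87) = τ × 2.04.
t = 1.08×10^8 s = 3.42 years.

3.42 years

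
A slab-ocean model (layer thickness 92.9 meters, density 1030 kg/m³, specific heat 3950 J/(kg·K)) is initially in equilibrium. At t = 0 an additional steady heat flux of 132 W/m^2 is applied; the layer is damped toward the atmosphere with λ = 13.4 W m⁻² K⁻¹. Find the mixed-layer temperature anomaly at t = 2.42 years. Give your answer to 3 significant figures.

9.19 K

Areal heat capacity C = ρ c_p D = 1030 × 3950 × 92.9 = 3.78×10^8 J/(m^2 K).
τ = C / λ = 3.78×10^8 / 13.4 = 2.82×10^7 s.
Equilibrium anomaly ΔT_eq = F / λ = 132 / 13.4 = 9.85 K.
t = 2.42 years = 7.64×10^7 s, so t/τ = 2.71.
ΔT(t) = ΔT_eq (1 − e^(−t/τ)) = 9.85 × (1 − e^−2.71) = 9.19 K.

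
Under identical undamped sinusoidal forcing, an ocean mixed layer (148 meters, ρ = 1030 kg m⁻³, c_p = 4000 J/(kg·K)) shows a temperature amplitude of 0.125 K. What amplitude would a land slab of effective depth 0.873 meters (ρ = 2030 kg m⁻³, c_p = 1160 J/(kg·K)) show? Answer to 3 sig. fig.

C_ocean = 6.10×10^8 J/(m²·K); C_land = 2.06×10^6 J/(m²·K).
A ∝ 1/C ⇒ A_land = A_ocean × C_ocean/C_land = 0.125 × 297 = 37.1 K.

37.1 K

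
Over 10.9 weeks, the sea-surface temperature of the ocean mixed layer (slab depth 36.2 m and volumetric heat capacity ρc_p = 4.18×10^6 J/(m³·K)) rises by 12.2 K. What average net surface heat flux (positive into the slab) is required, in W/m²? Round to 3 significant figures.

Areal heat capacity C = ρc_p × D = 4.18×10^6 × 36.2 = 1.51×10^8 J/(m²·K).
Required heat per unit area: Q = C ΔT = 1.51×10^8 × 12.2 = 1.85×10^9 J/m².
Flux F = Q / Δt = 1.85×10^9 / 6.59×10^6 s = 280 W/m².

280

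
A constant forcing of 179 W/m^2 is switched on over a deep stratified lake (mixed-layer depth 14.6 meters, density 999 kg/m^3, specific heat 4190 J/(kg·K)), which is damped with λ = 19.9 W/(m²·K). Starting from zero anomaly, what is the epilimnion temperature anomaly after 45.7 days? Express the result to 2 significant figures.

6.5 K

Areal heat capacity C = ρ c_p D = 999 × 4190 × 14.6 = 6.11×10^7 J/(m²·K).
τ = C / λ = 6.11×10^7 / 19.9 = 3.07×10^6 s.
Equilibrium anomaly ΔT_eq = F / λ = 179 / 19.9 = 8.99 K.
t = 45.7 days = 3.95×10^6 s, so t/τ = 1.29.
ΔT(t) = ΔT_eq (1 − e^(−t/τ)) = 8.99 × (1 − e^−1.29) = 6.51 K.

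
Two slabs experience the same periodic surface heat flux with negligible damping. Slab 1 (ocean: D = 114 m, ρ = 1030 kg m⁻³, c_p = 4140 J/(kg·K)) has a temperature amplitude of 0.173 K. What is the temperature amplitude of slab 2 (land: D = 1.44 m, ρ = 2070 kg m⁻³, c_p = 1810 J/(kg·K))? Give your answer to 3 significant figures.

C_ocean = 4.86×10^8 J/(m²·K); C_land = 5.40×10^6 J/(m²·K).
A ∝ 1/C ⇒ A_land = A_ocean × C_ocean/C_land = 0.173 × 90.1 = 15.6 K.

15.6 K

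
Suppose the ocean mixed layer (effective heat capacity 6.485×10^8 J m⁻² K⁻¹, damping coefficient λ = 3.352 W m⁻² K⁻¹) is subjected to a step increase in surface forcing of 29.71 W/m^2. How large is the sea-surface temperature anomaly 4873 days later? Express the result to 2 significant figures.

7.9 K

Areal heat capacity C = 6.485×10^8 J m⁻² K⁻¹ (given).
τ = C / λ = 6.48×10^8 / 3.352 = 1.93×10^8 s.
Equilibrium anomaly ΔT_eq = F / λ = 29.71 / 3.352 = 8.86 K.
t = 4873 days = 4.21×10^8 s, so t/τ = 2.18.
ΔT(t) = ΔT_eq (1 − e^(−t/τ)) = 8.86 × (1 − e^−2.18) = 7.86 K.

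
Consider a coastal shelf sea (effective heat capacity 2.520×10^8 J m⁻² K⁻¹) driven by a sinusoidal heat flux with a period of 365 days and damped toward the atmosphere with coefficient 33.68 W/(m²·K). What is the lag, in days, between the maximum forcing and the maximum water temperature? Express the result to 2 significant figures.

Areal heat capacity C = 2.520×10^8 J m⁻² K⁻¹ (given).
ω = 2π / 3.15×10^7 s = 1.99×10^-7 s⁻¹.
Phase lag φ = arctan(Cω/λ) = arctan(50.2/33.68) = 0.980 rad.
Time lag = φ / ω = 0.980 / 1.99×10^-7 = 4.92×10^6 s = 56.9 days.

57 days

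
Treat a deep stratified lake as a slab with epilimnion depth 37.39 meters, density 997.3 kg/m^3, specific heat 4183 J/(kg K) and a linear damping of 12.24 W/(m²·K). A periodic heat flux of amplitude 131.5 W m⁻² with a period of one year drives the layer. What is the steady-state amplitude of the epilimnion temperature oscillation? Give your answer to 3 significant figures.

3.94 K

Areal heat capacity C = ρ c_p D = 997.3 × 4183 × 37.39 = 1.56×10^8 J/(m^2 K).
Angular frequency ω = 2π / T = 2π / 3.15×10^7 s = 1.99×10^-7 s⁻¹.
√((Cω)² + λ²) = √((31.1)² + 12.24²) = 33.4 W/(m²·K).
Amplitude A = F₀ / √((Cω)²+λ²) = 131.5 / 33.4 = 3.94 K.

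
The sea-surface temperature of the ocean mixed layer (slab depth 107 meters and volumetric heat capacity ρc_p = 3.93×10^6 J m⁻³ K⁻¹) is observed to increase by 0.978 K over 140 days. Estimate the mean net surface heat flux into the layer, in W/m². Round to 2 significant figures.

Areal heat capacity C = ρc_p × D = 3.93×10^6 × 107 = 4.21×10^8 J/(m^2 K).
Required heat per unit area: Q = C ΔT = 4.21×10^8 × 0.978 = 4.11×10^8 J/m².
Flux F = Q / Δt = 4.11×10^8 / 1.21×10^7 s = 34.0 W/m².

34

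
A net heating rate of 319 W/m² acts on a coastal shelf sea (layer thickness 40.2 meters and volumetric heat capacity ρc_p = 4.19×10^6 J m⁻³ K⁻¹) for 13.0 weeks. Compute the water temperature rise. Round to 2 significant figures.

Areal heat capacity C = ρc_p × D = 4.19×10^6 × 40.2 = 1.68×10^8 J/(m²·K).
Net heat input Q = F Δt = 319 × (13.0 weeks × 6.048×10^5 s/week) = 2.51×10^9 J/m².
ΔT = Q / C = 2.51×10^9 / 1.68×10^8 = 14.9 K.

15 K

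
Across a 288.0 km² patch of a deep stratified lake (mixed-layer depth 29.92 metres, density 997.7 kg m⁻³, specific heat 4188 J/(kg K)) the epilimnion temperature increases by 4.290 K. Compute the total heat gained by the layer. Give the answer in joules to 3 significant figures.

Areal heat capacity C = ρ c_p D = 997.7 × 4188 × 29.92 = 1.25×10^8 J/(m²·K).
Heat per unit area: q = C ΔT = 1.25×10^8 × 4.290 = 5.36×10^8 J/m².
Total heat: Q = q × A = 5.36×10^8 × (288.0 × 10⁶ m²) = 1.54×10^17 J.

1.54×10^17 J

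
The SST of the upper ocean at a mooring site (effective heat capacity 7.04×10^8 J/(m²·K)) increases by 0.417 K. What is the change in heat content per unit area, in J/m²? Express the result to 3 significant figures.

2.94×10^8

Areal heat capacity C = 7.04×10^8 J/(m²·K) (given).
ΔQ = C ΔT = 7.04×10^8 × 0.417 = 2.94×10^8 J/m².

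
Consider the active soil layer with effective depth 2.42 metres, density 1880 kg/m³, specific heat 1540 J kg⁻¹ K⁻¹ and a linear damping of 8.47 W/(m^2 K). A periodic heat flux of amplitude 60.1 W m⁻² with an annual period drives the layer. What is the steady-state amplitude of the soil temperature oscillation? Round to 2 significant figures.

Areal heat capacity C = ρ c_p D = 1880 × 1540 × 2.42 = 7.01×10^6 J/(m^2 K).
Angular frequency ω = 2π / T = 2π / 3.15×10^7 s = 1.99×10^-7 s⁻¹.
√((Cω)² + λ²) = √((1.40)² + 8.47²) = 8.58 W/(m²·K).
Amplitude A = F₀ / √((Cω)²+λ²) = 60.1 / 8.58 = 7.00 K.

7.0 K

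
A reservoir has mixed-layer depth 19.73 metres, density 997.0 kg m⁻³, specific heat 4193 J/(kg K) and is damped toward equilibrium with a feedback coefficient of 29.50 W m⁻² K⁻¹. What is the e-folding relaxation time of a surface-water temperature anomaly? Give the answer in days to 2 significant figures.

32 days

Areal heat capacity C = ρ c_p D = 997.0 × 4193 × 19.73 = 8.25×10^7 J m⁻² K⁻¹.
Relaxation time τ = C / λ = 8.25×10^7 / 29.50 = 2.80×10^6 s.
In days: 2.80×10^6 s / (86400 s/day) = 32.4 days.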